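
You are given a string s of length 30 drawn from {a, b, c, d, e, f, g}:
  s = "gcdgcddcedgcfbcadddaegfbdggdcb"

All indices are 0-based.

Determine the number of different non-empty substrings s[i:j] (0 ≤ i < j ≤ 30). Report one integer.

431

rank→(start, suffix):
  0 → (15, 'adddaegfbdggdcb')
  1 → (19, 'aegfbdggdcb')
  2 → (29, 'b')
  3 → (13, 'bcadddaegfbdggdcb')
  4 → (23, 'bdggdcb')
  5 → (14, 'cadddaegfbdggdcb')
  6 → (28, 'cb')
  7 → (4, 'cddcedgcfbcadddaegfbdggdcb')
  8 → (1, 'cdgcddcedgcfbcadddaegfbdggdcb')
  9 → (7, 'cedgcfbcadddaegfbdggdcb')
  10 → (11, 'cfbcadddaegfbdggdcb')
  11 → (18, 'daegfbdggdcb')
  12 → (27, 'dcb')
  13 → (6, 'dcedgcfbcadddaegfbdggdcb')
  14 → (17, 'ddaegfbdggdcb')
  15 → (5, 'ddcedgcfbcadddaegfbdggdcb')
  16 → (16, 'dddaegfbdggdcb')
  17 → (2, 'dgcddcedgcfbcadddaegfbdggdcb')
  18 → (9, 'dgcfbcadddaegfbdggdcb')
  19 → (24, 'dggdcb')
  20 → (8, 'edgcfbcadddaegfbdggdcb')
  21 → (20, 'egfbdggdcb')
  22 → (12, 'fbcadddaegfbdggdcb')
  23 → (22, 'fbdggdcb')
  24 → (3, 'gcddcedgcfbcadddaegfbdggdcb')
  25 → (0, 'gcdgcddcedgcfbcadddaegfbdggdcb')
  26 → (10, 'gcfbcadddaegfbdggdcb')
  27 → (26, 'gdcb')
  28 → (21, 'gfbdggdcb')
  29 → (25, 'ggdcb')

SA = [15, 19, 29, 13, 23, 14, 28, 4, 1, 7, 11, 18, 27, 6, 17, 5, 16, 2, 9, 24, 8, 20, 12, 22, 3, 0, 10, 26, 21, 25]
[i] adj suffixes → lcp
  [1] 15/19 → 1 ('a')
  [2] 19/29 → 0 ('')
  [3] 29/13 → 1 ('b')
  [4] 13/23 → 1 ('b')
  [5] 23/14 → 0 ('')
  [6] 14/28 → 1 ('c')
  [7] 28/4 → 1 ('c')
  [8] 4/1 → 2 ('cd')
  [9] 1/7 → 1 ('c')
  [10] 7/11 → 1 ('c')
  [11] 11/18 → 0 ('')
  [12] 18/27 → 1 ('d')
  [13] 27/6 → 2 ('dc')
  [14] 6/17 → 1 ('d')
  [15] 17/5 → 2 ('dd')
  [16] 5/16 → 2 ('dd')
  [17] 16/2 → 1 ('d')
  [18] 2/9 → 3 ('dgc')
  [19] 9/24 → 2 ('dg')
  [20] 24/8 → 0 ('')
  [21] 8/20 → 1 ('e')
  [22] 20/12 → 0 ('')
  [23] 12/22 → 2 ('fb')
  [24] 22/3 → 0 ('')
  [25] 3/0 → 3 ('gcd')
  [26] 0/10 → 2 ('gc')
  [27] 10/26 → 1 ('g')
  [28] 26/21 → 1 ('g')
  [29] 21/25 → 1 ('g')

n(n+1)/2 = 30·31/2 = 465
Σ LCP = 0 + 1 + 0 + 1 + 1 + 0 + 1 + 1 + 2 + 1 + 1 + 0 + 1 + 2 + 1 + 2 + 2 + 1 + 3 + 2 + 0 + 1 + 0 + 2 + 0 + 3 + 2 + 1 + 1 + 1 = 34
distinct = 465 − 34 = 431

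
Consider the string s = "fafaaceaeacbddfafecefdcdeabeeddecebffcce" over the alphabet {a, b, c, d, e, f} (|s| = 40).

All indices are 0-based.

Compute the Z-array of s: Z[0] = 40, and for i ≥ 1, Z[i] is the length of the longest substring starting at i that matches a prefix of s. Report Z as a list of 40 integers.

[40, 0, 2, 0, 0, 0, 0, 0, 0, 0, 0, 0, 0, 0, 3, 0, 1, 0, 0, 0, 1, 0, 0, 0, 0, 0, 0, 0, 0, 0, 0, 0, 0, 0, 0, 1, 1, 0, 0, 0]

Z[0]=40
i=1: outside box; Z[1]=0
i=2: outside box; Z[2]=2 scan→box=[2,4)
i=3: min(r-i=1, Z[1]=0)=0; Z[3]=0
i=4: outside box; Z[4]=0
i=5: outside box; Z[5]=0
i=6: outside box; Z[6]=0
i=7: outside box; Z[7]=0
i=8: outside box; Z[8]=0
i=9: outside box; Z[9]=0
i=10: outside box; Z[10]=0
i=11: outside box; Z[11]=0
i=12: outside box; Z[12]=0
i=13: outside box; Z[13]=0
i=14: outside box; Z[14]=3 scan→box=[14,17)
i=15: min(r-i=2, Z[1]=0)=0; Z[15]=0
i=16: min(r-i=1, Z[2]=2)=1; Z[16]=1
i=17: outside box; Z[17]=0
i=18: outside box; Z[18]=0
i=19: outside box; Z[19]=0
i=20: outside box; Z[20]=1 scan→box=[20,21)
i=21: outside box; Z[21]=0
i=22: outside box; Z[22]=0
i=23: outside box; Z[23]=0
i=24: outside box; Z[24]=0
i=25: outside box; Z[25]=0
i=26: outside box; Z[26]=0
i=27: outside box; Z[27]=0
i=28: outside box; Z[28]=0
i=29: outside box; Z[29]=0
i=30: outside box; Z[30]=0
i=31: outside box; Z[31]=0
i=32: outside box; Z[32]=0
i=33: outside box; Z[33]=0
i=34: outside box; Z[34]=0
i=35: outside box; Z[35]=1 scan→box=[35,36)
i=36: outside box; Z[36]=1 scan→box=[36,37)
i=37: outside box; Z[37]=0
i=38: outside box; Z[38]=0
i=39: outside box; Z[39]=0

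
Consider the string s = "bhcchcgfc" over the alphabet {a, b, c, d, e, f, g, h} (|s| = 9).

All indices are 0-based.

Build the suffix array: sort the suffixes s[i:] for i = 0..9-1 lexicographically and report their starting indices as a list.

[0, 8, 2, 5, 3, 7, 6, 1, 4]

sorted suffixes:
  #0 SA[0]=0  'bhcchcgfc'
  #1 SA[1]=8  'c'
  #2 SA[2]=2  'cchcgfc'
  #3 SA[3]=5  'cgfc'
  #4 SA[4]=3  'chcgfc'
  #5 SA[5]=7  'fc'
  #6 SA[6]=6  'gfc'
  #7 SA[7]=1  'hcchcgfc'
  #8 SA[8]=4  'hcgfc'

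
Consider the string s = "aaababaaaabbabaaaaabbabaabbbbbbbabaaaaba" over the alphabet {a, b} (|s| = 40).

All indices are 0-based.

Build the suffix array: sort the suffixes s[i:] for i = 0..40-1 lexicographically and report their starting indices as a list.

rank | idx | suffix
   0 |  39 | a
   1 |  14 | aaaaabbabaabbbbbbbabaaaaba
   2 |  34 | aaaaba
   3 |   6 | aaaabbabaaaaabbabaabbbbbbbabaaaaba
   4 |  15 | aaaabbabaabbbbbbbabaaaaba
   5 |  35 | aaaba
   6 |   0 | aaababaaaabbabaaaaabbabaabbbbbbbabaaaaba
   7 |   7 | aaabbabaaaaabbabaabbbbbbbabaaaaba
   8 |  16 | aaabbabaabbbbbbbabaaaaba
   9 |  36 | aaba
  10 |   1 | aababaaaabbabaaaaabbabaabbbbbbbabaaaaba
  11 |   8 | aabbabaaaaabbabaabbbbbbbabaaaaba
  12 |  17 | aabbabaabbbbbbbabaaaaba
  13 |  23 | aabbbbbbbabaaaaba
  14 |  37 | aba
  15 |  12 | abaaaaabbabaabbbbbbbabaaaaba
  16 |  32 | abaaaaba
  17 |   4 | abaaaabbabaaaaabbabaabbbbbbbabaaaaba
  18 |  21 | abaabbbbbbbabaaaaba
  19 |   2 | ababaaaabbabaaaaabbabaabbbbbbbabaaaaba
  20 |   9 | abbabaaaaabbabaabbbbbbbabaaaaba
  21 |  18 | abbabaabbbbbbbabaaaaba
  22 |  24 | abbbbbbbabaaaaba
  23 |  38 | ba
  24 |  13 | baaaaabbabaabbbbbbbabaaaaba
  25 |  33 | baaaaba
  26 |   5 | baaaabbabaaaaabbabaabbbbbbbabaaaaba
  27 |  22 | baabbbbbbbabaaaaba
  28 |  11 | babaaaaabbabaabbbbbbbabaaaaba
  29 |  31 | babaaaaba
  30 |   3 | babaaaabbabaaaaabbabaabbbbbbbabaaaaba
  31 |  20 | babaabbbbbbbabaaaaba
  32 |  10 | bbabaaaaabbabaabbbbbbbabaaaaba
  33 |  30 | bbabaaaaba
  34 |  19 | bbabaabbbbbbbabaaaaba
  35 |  29 | bbbabaaaaba
  36 |  28 | bbbbabaaaaba
  37 |  27 | bbbbbabaaaaba
  38 |  26 | bbbbbbabaaaaba
  39 |  25 | bbbbbbbabaaaaba

[39, 14, 34, 6, 15, 35, 0, 7, 16, 36, 1, 8, 17, 23, 37, 12, 32, 4, 21, 2, 9, 18, 24, 38, 13, 33, 5, 22, 11, 31, 3, 20, 10, 30, 19, 29, 28, 27, 26, 25]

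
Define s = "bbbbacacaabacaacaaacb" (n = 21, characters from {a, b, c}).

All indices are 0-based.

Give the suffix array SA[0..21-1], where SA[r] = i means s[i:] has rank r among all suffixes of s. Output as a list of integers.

rank | idx | suffix
   0 |  16 | aaacb
   1 |   8 | aabacaacaaacb
   2 |  13 | aacaaacb
   3 |  17 | aacb
   4 |   9 | abacaacaaacb
   5 |  14 | acaaacb
   6 |   6 | acaabacaacaaacb
   7 |  11 | acaacaaacb
   8 |   4 | acacaabacaacaaacb
   9 |  18 | acb
  10 |  20 | b
  11 |  10 | bacaacaaacb
  12 |   3 | bacacaabacaacaaacb
  13 |   2 | bbacacaabacaacaaacb
  14 |   1 | bbbacacaabacaacaaacb
  15 |   0 | bbbbacacaabacaacaaacb
  16 |  15 | caaacb
  17 |   7 | caabacaacaaacb
  18 |  12 | caacaaacb
  19 |   5 | cacaabacaacaaacb
  20 |  19 | cb

[16, 8, 13, 17, 9, 14, 6, 11, 4, 18, 20, 10, 3, 2, 1, 0, 15, 7, 12, 5, 19]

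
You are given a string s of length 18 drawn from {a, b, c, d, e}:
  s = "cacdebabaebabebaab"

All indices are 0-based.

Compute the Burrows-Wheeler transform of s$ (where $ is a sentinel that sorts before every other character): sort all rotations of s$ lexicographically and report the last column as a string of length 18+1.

rank  rotation             last
    0  $cacdebabaebabebaab  b
    1  aab$cacdebabaebabeb  b
    2  ab$cacdebabaebabeba  a
    3  abaebabebaab$cacdeb  b
    4  abebaab$cacdebabaeb  b
    5  acdebabaebabebaab$c  c
    6  aebabebaab$cacdebab  b
    7  b$cacdebabaebabebaa  a
    8  baab$cacdebabaebabe  e
    9  babaebabebaab$cacde  e
   10  babebaab$cacdebabae  e
   11  baebabebaab$cacdeba  a
   12  bebaab$cacdebabaeba  a
   13  cacdebabaebabebaab$  $
   14  cdebabaebabebaab$ca  a
   15  debabaebabebaab$cac  c
   16  ebaab$cacdebabaebab  b
   17  ebabaebabebaab$cacd  d
   18  ebabebaab$cacdebaba  a

bbabbcbaeeeaa$acbda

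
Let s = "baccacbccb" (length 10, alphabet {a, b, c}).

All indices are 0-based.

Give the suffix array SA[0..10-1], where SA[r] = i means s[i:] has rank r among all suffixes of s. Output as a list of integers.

sorted suffixes:
  #0 SA[0]=4  'acbccb'
  #1 SA[1]=1  'accacbccb'
  #2 SA[2]=9  'b'
  #3 SA[3]=0  'baccacbccb'
  #4 SA[4]=6  'bccb'
  #5 SA[5]=3  'cacbccb'
  #6 SA[6]=8  'cb'
  #7 SA[7]=5  'cbccb'
  #8 SA[8]=2  'ccacbccb'
  #9 SA[9]=7  'ccb'

[4, 1, 9, 0, 6, 3, 8, 5, 2, 7]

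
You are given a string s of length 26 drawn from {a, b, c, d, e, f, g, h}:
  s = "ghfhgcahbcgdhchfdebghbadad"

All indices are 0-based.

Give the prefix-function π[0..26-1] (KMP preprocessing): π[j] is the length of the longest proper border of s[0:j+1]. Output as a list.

π[0] = 0
j=1 s[j]='h': π[1]=0 (border '')
j=2 s[j]='f': π[2]=0 (border '')
j=3 s[j]='h': π[3]=0 (border '')
j=4 s[j]='g': π[4]=1 (border 'g')
j=5 s[j]='c': k: 1→0; π[5]=0 (border '')
j=6 s[j]='a': π[6]=0 (border '')
j=7 s[j]='h': π[7]=0 (border '')
j=8 s[j]='b': π[8]=0 (border '')
j=9 s[j]='c': π[9]=0 (border '')
j=10 s[j]='g': π[10]=1 (border 'g')
j=11 s[j]='d': k: 1→0; π[11]=0 (border '')
j=12 s[j]='h': π[12]=0 (border '')
j=13 s[j]='c': π[13]=0 (border '')
j=14 s[j]='h': π[14]=0 (border '')
j=15 s[j]='f': π[15]=0 (border '')
j=16 s[j]='d': π[16]=0 (border '')
j=17 s[j]='e': π[17]=0 (border '')
j=18 s[j]='b': π[18]=0 (border '')
j=19 s[j]='g': π[19]=1 (border 'g')
j=20 s[j]='h': π[20]=2 (border 'gh')
j=21 s[j]='b': k: 2→0; π[21]=0 (border '')
j=22 s[j]='a': π[22]=0 (border '')
j=23 s[j]='d': π[23]=0 (border '')
j=24 s[j]='a': π[24]=0 (border '')
j=25 s[j]='d': π[25]=0 (border '')

[0, 0, 0, 0, 1, 0, 0, 0, 0, 0, 1, 0, 0, 0, 0, 0, 0, 0, 0, 1, 2, 0, 0, 0, 0, 0]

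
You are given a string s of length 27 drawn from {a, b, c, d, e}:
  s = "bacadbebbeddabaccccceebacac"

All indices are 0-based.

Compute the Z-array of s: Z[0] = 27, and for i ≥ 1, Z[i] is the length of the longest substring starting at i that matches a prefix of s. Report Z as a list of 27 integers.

Z[0]=27
i=1: outside box; Z[1]=0
i=2: outside box; Z[2]=0
i=3: outside box; Z[3]=0
i=4: outside box; Z[4]=0
i=5: outside box; Z[5]=1 extend→box=[5,6)
i=6: outside box; Z[6]=0
i=7: outside box; Z[7]=1 extend→box=[7,8)
i=8: outside box; Z[8]=1 extend→box=[8,9)
i=9: outside box; Z[9]=0
i=10: outside box; Z[10]=0
i=11: outside box; Z[11]=0
i=12: outside box; Z[12]=0
i=13: outside box; Z[13]=3 extend→box=[13,16)
i=14: min(r-i=2, Z[1]=0)=0; Z[14]=0
i=15: min(r-i=1, Z[2]=0)=0; Z[15]=0
i=16: outside box; Z[16]=0
i=17: outside box; Z[17]=0
i=18: outside box; Z[18]=0
i=19: outside box; Z[19]=0
i=20: outside box; Z[20]=0
i=21: outside box; Z[21]=0
i=22: outside box; Z[22]=4 extend→box=[22,26)
i=23: min(r-i=3, Z[1]=0)=0; Z[23]=0
i=24: min(r-i=2, Z[2]=0)=0; Z[24]=0
i=25: min(r-i=1, Z[3]=0)=0; Z[25]=0
i=26: outside box; Z[26]=0

[27, 0, 0, 0, 0, 1, 0, 1, 1, 0, 0, 0, 0, 3, 0, 0, 0, 0, 0, 0, 0, 0, 4, 0, 0, 0, 0]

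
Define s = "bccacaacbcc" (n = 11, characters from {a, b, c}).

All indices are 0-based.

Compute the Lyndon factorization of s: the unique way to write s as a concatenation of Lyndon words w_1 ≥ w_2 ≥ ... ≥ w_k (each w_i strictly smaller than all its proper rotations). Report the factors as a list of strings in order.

emit factor 1: 'bcc' (i=0, period=3)
emit factor 2: 'ac' (i=3, period=2)
emit factor 3: 'aacbcc' (i=5, period=6)

["bcc", "ac", "aacbcc"]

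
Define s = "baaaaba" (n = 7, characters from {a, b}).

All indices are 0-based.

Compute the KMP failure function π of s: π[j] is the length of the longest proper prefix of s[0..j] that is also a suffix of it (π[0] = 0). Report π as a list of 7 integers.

π[0] = 0
j=1 s[j]='a': π[1]=0 (border '')
j=2 s[j]='a': π[2]=0 (border '')
j=3 s[j]='a': π[3]=0 (border '')
j=4 s[j]='a': π[4]=0 (border '')
j=5 s[j]='b': π[5]=1 (border 'b')
j=6 s[j]='a': π[6]=2 (border 'ba')

[0, 0, 0, 0, 0, 1, 2]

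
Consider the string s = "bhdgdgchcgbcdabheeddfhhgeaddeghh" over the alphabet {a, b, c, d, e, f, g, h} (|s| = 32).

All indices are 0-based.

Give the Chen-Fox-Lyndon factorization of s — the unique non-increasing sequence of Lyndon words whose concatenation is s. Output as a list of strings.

emit factor 1: 'bhdgdgchcg' (i=0, period=10)
emit factor 2: 'bcd' (i=10, period=3)
emit factor 3: 'abheeddfhhgeaddeghh' (i=13, period=19)

["bhdgdgchcg", "bcd", "abheeddfhhgeaddeghh"]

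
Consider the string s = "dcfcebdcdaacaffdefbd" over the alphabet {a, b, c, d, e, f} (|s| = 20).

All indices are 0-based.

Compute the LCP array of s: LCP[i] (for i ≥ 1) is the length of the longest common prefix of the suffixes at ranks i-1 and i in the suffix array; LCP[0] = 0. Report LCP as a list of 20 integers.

rank | idx | suffix
   0 |   9 | aacaffdefbd
   1 |  10 | acaffdefbd
   2 |  12 | affdefbd
   3 |  18 | bd
   4 |   5 | bdcdaacaffdefbd
   5 |  11 | caffdefbd
   6 |   7 | cdaacaffdefbd
   7 |   3 | cebdcdaacaffdefbd
   8 |   1 | cfcebdcdaacaffdefbd
   9 |  19 | d
  10 |   8 | daacaffdefbd
  11 |   6 | dcdaacaffdefbd
  12 |   0 | dcfcebdcdaacaffdefbd
  13 |  15 | defbd
  14 |   4 | ebdcdaacaffdefbd
  15 |  16 | efbd
  16 |  17 | fbd
  17 |   2 | fcebdcdaacaffdefbd
  18 |  14 | fdefbd
  19 |  13 | ffdefbd

SA = [9, 10, 12, 18, 5, 11, 7, 3, 1, 19, 8, 6, 0, 15, 4, 16, 17, 2, 14, 13]
i: (SA[i-1],SA[i]) lcp shared
  1: (9,10) 1 'a'
  2: (10,12) 1 'a'
  3: (12,18) 0 ''
  4: (18,5) 2 'bd'
  5: (5,11) 0 ''
  6: (11,7) 1 'c'
  7: (7,3) 1 'c'
  8: (3,1) 1 'c'
  9: (1,19) 0 ''
  10: (19,8) 1 'd'
  11: (8,6) 1 'd'
  12: (6,0) 2 'dc'
  13: (0,15) 1 'd'
  14: (15,4) 0 ''
  15: (4,16) 1 'e'
  16: (16,17) 0 ''
  17: (17,2) 1 'f'
  18: (2,14) 1 'f'
  19: (14,13) 1 'f'

[0, 1, 1, 0, 2, 0, 1, 1, 1, 0, 1, 1, 2, 1, 0, 1, 0, 1, 1, 1]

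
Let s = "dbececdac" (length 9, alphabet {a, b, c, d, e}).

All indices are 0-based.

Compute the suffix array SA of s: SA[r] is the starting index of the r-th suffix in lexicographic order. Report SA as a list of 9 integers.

[7, 1, 8, 5, 3, 6, 0, 4, 2]

rank | idx | suffix
   0 |   7 | ac
   1 |   1 | bececdac
   2 |   8 | c
   3 |   5 | cdac
   4 |   3 | cecdac
   5 |   6 | dac
   6 |   0 | dbececdac
   7 |   4 | ecdac
   8 |   2 | ececdac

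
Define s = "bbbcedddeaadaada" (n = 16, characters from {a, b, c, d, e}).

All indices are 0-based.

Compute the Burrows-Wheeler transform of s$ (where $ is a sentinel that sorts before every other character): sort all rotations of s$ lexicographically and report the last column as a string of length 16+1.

rank  rotation           last
    0  $bbbcedddeaadaada  a
    1  a$bbbcedddeaadaad  d
    2  aada$bbbcedddeaad  d
    3  aadaada$bbbceddde  e
    4  ada$bbbcedddeaada  a
    5  adaada$bbbcedddea  a
    6  bbbcedddeaadaada$  $
    7  bbcedddeaadaada$b  b
    8  bcedddeaadaada$bb  b
    9  cedddeaadaada$bbb  b
   10  da$bbbcedddeaadaa  a
   11  daada$bbbcedddeaa  a
   12  dddeaadaada$bbbce  e
   13  ddeaadaada$bbbced  d
   14  deaadaada$bbbcedd  d
   15  eaadaada$bbbceddd  d
   16  edddeaadaada$bbbc  c

addeaa$bbbaaedddc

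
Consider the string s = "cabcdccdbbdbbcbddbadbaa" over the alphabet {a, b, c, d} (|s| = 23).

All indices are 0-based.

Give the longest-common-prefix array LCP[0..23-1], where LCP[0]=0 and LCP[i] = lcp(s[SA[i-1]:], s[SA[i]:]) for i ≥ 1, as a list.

[0, 1, 1, 1, 0, 2, 1, 2, 1, 2, 1, 2, 0, 1, 1, 1, 2, 0, 3, 2, 3, 1, 1]

rank | idx | suffix
   0 |  22 | a
   1 |  21 | aa
   2 |   1 | abcdccdbbdbbcbddbadbaa
   3 |  18 | adbaa
   4 |  20 | baa
   5 |  17 | badbaa
   6 |  11 | bbcbddbadbaa
   7 |   8 | bbdbbcbddbadbaa
   8 |  12 | bcbddbadbaa
   9 |   2 | bcdccdbbdbbcbddbadbaa
  10 |   9 | bdbbcbddbadbaa
  11 |  14 | bddbadbaa
  12 |   0 | cabcdccdbbdbbcbddbadbaa
  13 |  13 | cbddbadbaa
  14 |   5 | ccdbbdbbcbddbadbaa
  15 |   6 | cdbbdbbcbddbadbaa
  16 |   3 | cdccdbbdbbcbddbadbaa
  17 |  19 | dbaa
  18 |  16 | dbadbaa
  19 |  10 | dbbcbddbadbaa
  20 |   7 | dbbdbbcbddbadbaa
  21 |   4 | dccdbbdbbcbddbadbaa
  22 |  15 | ddbadbaa

SA = [22, 21, 1, 18, 20, 17, 11, 8, 12, 2, 9, 14, 0, 13, 5, 6, 3, 19, 16, 10, 7, 4, 15]
[i] adj suffixes → lcp
  [1] 22/21 → 1 ('a')
  [2] 21/1 → 1 ('a')
  [3] 1/18 → 1 ('a')
  [4] 18/20 → 0 ('')
  [5] 20/17 → 2 ('ba')
  [6] 17/11 → 1 ('b')
  [7] 11/8 → 2 ('bb')
  [8] 8/12 → 1 ('b')
  [9] 12/2 → 2 ('bc')
  [10] 2/9 → 1 ('b')
  [11] 9/14 → 2 ('bd')
  [12] 14/0 → 0 ('')
  [13] 0/13 → 1 ('c')
  [14] 13/5 → 1 ('c')
  [15] 5/6 → 1 ('c')
  [16] 6/3 → 2 ('cd')
  [17] 3/19 → 0 ('')
  [18] 19/16 → 3 ('dba')
  [19] 16/10 → 2 ('db')
  [20] 10/7 → 3 ('dbb')
  [21] 7/4 → 1 ('d')
  [22] 4/15 → 1 ('d')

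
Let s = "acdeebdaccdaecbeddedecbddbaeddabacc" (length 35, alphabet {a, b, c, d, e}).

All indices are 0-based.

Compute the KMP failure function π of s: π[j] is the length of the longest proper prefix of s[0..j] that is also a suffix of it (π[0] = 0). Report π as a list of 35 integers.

[0, 0, 0, 0, 0, 0, 0, 1, 2, 0, 0, 1, 0, 0, 0, 0, 0, 0, 0, 0, 0, 0, 0, 0, 0, 0, 1, 0, 0, 0, 1, 0, 1, 2, 0]

π[0] = 0
j=1 s[j]='c': π[1]=0 (border '')
j=2 s[j]='d': π[2]=0 (border '')
j=3 s[j]='e': π[3]=0 (border '')
j=4 s[j]='e': π[4]=0 (border '')
j=5 s[j]='b': π[5]=0 (border '')
j=6 s[j]='d': π[6]=0 (border '')
j=7 s[j]='a': π[7]=1 (border 'a')
j=8 s[j]='c': π[8]=2 (border 'ac')
j=9 s[j]='c': k: 2→0; π[9]=0 (border '')
j=10 s[j]='d': π[10]=0 (border '')
j=11 s[j]='a': π[11]=1 (border 'a')
j=12 s[j]='e': k: 1→0; π[12]=0 (border '')
j=13 s[j]='c': π[13]=0 (border '')
j=14 s[j]='b': π[14]=0 (border '')
j=15 s[j]='e': π[15]=0 (border '')
j=16 s[j]='d': π[16]=0 (border '')
j=17 s[j]='d': π[17]=0 (border '')
j=18 s[j]='e': π[18]=0 (border '')
j=19 s[j]='d': π[19]=0 (border '')
j=20 s[j]='e': π[20]=0 (border '')
j=21 s[j]='c': π[21]=0 (border '')
j=22 s[j]='b': π[22]=0 (border '')
j=23 s[j]='d': π[23]=0 (border '')
j=24 s[j]='d': π[24]=0 (border '')
j=25 s[j]='b': π[25]=0 (border '')
j=26 s[j]='a': π[26]=1 (border 'a')
j=27 s[j]='e': k: 1→0; π[27]=0 (border '')
j=28 s[j]='d': π[28]=0 (border '')
j=29 s[j]='d': π[29]=0 (border '')
j=30 s[j]='a': π[30]=1 (border 'a')
j=31 s[j]='b': k: 1→0; π[31]=0 (border '')
j=32 s[j]='a': π[32]=1 (border 'a')
j=33 s[j]='c': π[33]=2 (border 'ac')
j=34 s[j]='c': k: 2→0; π[34]=0 (border '')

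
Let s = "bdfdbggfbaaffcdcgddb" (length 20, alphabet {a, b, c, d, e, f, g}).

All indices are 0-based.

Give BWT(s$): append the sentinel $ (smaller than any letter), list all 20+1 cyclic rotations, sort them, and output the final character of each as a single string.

bbadf$dfddfcgbgfdacgb

rank  rotation               last
    0  $bdfdbggfbaaffcdcgddb  b
    1  aaffcdcgddb$bdfdbggfb  b
    2  affcdcgddb$bdfdbggfba  a
    3  b$bdfdbggfbaaffcdcgdd  d
    4  baaffcdcgddb$bdfdbggf  f
    5  bdfdbggfbaaffcdcgddb$  $
    6  bggfbaaffcdcgddb$bdfd  d
    7  cdcgddb$bdfdbggfbaaff  f
    8  cgddb$bdfdbggfbaaffcd  d
    9  db$bdfdbggfbaaffcdcgd  d
   10  dbggfbaaffcdcgddb$bdf  f
   11  dcgddb$bdfdbggfbaaffc  c
   12  ddb$bdfdbggfbaaffcdcg  g
   13  dfdbggfbaaffcdcgddb$b  b
   14  fbaaffcdcgddb$bdfdbgg  g
   15  fcdcgddb$bdfdbggfbaaf  f
   16  fdbggfbaaffcdcgddb$bd  d
   17  ffcdcgddb$bdfdbggfbaa  a
   18  gddb$bdfdbggfbaaffcdc  c
   19  gfbaaffcdcgddb$bdfdbg  g
   20  ggfbaaffcdcgddb$bdfdb  b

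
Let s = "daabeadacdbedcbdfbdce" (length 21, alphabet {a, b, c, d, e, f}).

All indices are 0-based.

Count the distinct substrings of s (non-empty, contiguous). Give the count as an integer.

212

rank | idx | suffix
   0 |   1 | aabeadacdbedcbdfbdce
   1 |   2 | abeadacdbedcbdfbdce
   2 |   7 | acdbedcbdfbdce
   3 |   5 | adacdbedcbdfbdce
   4 |  17 | bdce
   5 |  14 | bdfbdce
   6 |   3 | beadacdbedcbdfbdce
   7 |  10 | bedcbdfbdce
   8 |  13 | cbdfbdce
   9 |   8 | cdbedcbdfbdce
  10 |  19 | ce
  11 |   0 | daabeadacdbedcbdfbdce
  12 |   6 | dacdbedcbdfbdce
  13 |   9 | dbedcbdfbdce
  14 |  12 | dcbdfbdce
  15 |  18 | dce
  16 |  15 | dfbdce
  17 |  20 | e
  18 |   4 | eadacdbedcbdfbdce
  19 |  11 | edcbdfbdce
  20 |  16 | fbdce

SA = [1, 2, 7, 5, 17, 14, 3, 10, 13, 8, 19, 0, 6, 9, 12, 18, 15, 20, 4, 11, 16]
i: (SA[i-1],SA[i]) lcp shared
  1: (1,2) 1 'a'
  2: (2,7) 1 'a'
  3: (7,5) 1 'a'
  4: (5,17) 0 ''
  5: (17,14) 2 'bd'
  6: (14,3) 1 'b'
  7: (3,10) 2 'be'
  8: (10,13) 0 ''
  9: (13,8) 1 'c'
  10: (8,19) 1 'c'
  11: (19,0) 0 ''
  12: (0,6) 2 'da'
  13: (6,9) 1 'd'
  14: (9,12) 1 'd'
  15: (12,18) 2 'dc'
  16: (18,15) 1 'd'
  17: (15,20) 0 ''
  18: (20,4) 1 'e'
  19: (4,11) 1 'e'
  20: (11,16) 0 ''

n(n+1)/2 = 21·22/2 = 231
Σ LCP = 0 + 1 + 1 + 1 + 0 + 2 + 1 + 2 + 0 + 1 + 1 + 0 + 2 + 1 + 1 + 2 + 1 + 0 + 1 + 1 + 0 = 19
distinct = 231 − 19 = 212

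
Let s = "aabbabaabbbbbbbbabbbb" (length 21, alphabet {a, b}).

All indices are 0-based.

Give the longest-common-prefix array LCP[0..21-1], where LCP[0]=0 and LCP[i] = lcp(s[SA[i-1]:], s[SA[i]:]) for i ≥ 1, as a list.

rank→(start, suffix):
  0 → (0, 'aabbabaabbbbbbbbabbbb')
  1 → (6, 'aabbbbbbbbabbbb')
  2 → (4, 'abaabbbbbbbbabbbb')
  3 → (1, 'abbabaabbbbbbbbabbbb')
  4 → (16, 'abbbb')
  5 → (7, 'abbbbbbbbabbbb')
  6 → (20, 'b')
  7 → (5, 'baabbbbbbbbabbbb')
  8 → (3, 'babaabbbbbbbbabbbb')
  9 → (15, 'babbbb')
  10 → (19, 'bb')
  11 → (2, 'bbabaabbbbbbbbabbbb')
  12 → (14, 'bbabbbb')
  13 → (18, 'bbb')
  14 → (13, 'bbbabbbb')
  15 → (17, 'bbbb')
  16 → (12, 'bbbbabbbb')
  17 → (11, 'bbbbbabbbb')
  18 → (10, 'bbbbbbabbbb')
  19 → (9, 'bbbbbbbabbbb')
  20 → (8, 'bbbbbbbbabbbb')

SA = [0, 6, 4, 1, 16, 7, 20, 5, 3, 15, 19, 2, 14, 18, 13, 17, 12, 11, 10, 9, 8]
i: (SA[i-1],SA[i]) lcp shared
  1: (0,6) 4 'aabb'
  2: (6,4) 1 'a'
  3: (4,1) 2 'ab'
  4: (1,16) 3 'abb'
  5: (16,7) 5 'abbbb'
  6: (7,20) 0 ''
  7: (20,5) 1 'b'
  8: (5,3) 2 'ba'
  9: (3,15) 3 'bab'
  10: (15,19) 1 'b'
  11: (19,2) 2 'bb'
  12: (2,14) 4 'bbab'
  13: (14,18) 2 'bb'
  14: (18,13) 3 'bbb'
  15: (13,17) 3 'bbb'
  16: (17,12) 4 'bbbb'
  17: (12,11) 4 'bbbb'
  18: (11,10) 5 'bbbbb'
  19: (10,9) 6 'bbbbbb'
  20: (9,8) 7 'bbbbbbb'

[0, 4, 1, 2, 3, 5, 0, 1, 2, 3, 1, 2, 4, 2, 3, 3, 4, 4, 5, 6, 7]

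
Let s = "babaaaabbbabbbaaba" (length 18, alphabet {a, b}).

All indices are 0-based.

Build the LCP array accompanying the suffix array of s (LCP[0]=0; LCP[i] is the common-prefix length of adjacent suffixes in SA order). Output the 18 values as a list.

[0, 1, 3, 2, 3, 1, 3, 2, 5, 0, 2, 3, 2, 3, 1, 3, 2, 4]

sorted suffixes:
  #0 SA[0]=17  'a'
  #1 SA[1]=3  'aaaabbbabbbaaba'
  #2 SA[2]=4  'aaabbbabbbaaba'
  #3 SA[3]=14  'aaba'
  #4 SA[4]=5  'aabbbabbbaaba'
  #5 SA[5]=15  'aba'
  #6 SA[6]=1  'abaaaabbbabbbaaba'
  #7 SA[7]=10  'abbbaaba'
  #8 SA[8]=6  'abbbabbbaaba'
  #9 SA[9]=16  'ba'
  #10 SA[10]=2  'baaaabbbabbbaaba'
  #11 SA[11]=13  'baaba'
  #12 SA[12]=0  'babaaaabbbabbbaaba'
  #13 SA[13]=9  'babbbaaba'
  #14 SA[14]=12  'bbaaba'
  #15 SA[15]=8  'bbabbbaaba'
  #16 SA[16]=11  'bbbaaba'
  #17 SA[17]=7  'bbbabbbaaba'

SA = [17, 3, 4, 14, 5, 15, 1, 10, 6, 16, 2, 13, 0, 9, 12, 8, 11, 7]
rank  pair      lcp
   1  s[17:],s[3:]  1  'a'
   2  s[3:],s[4:]  3  'aaa'
   3  s[4:],s[14:]  2  'aa'
   4  s[14:],s[5:]  3  'aab'
   5  s[5:],s[15:]  1  'a'
   6  s[15:],s[1:]  3  'aba'
   7  s[1:],s[10:]  2  'ab'
   8  s[10:],s[6:]  5  'abbba'
   9  s[6:],s[16:]  0  ''
  10  s[16:],s[2:]  2  'ba'
  11  s[2:],s[13:]  3  'baa'
  12  s[13:],s[0:]  2  'ba'
  13  s[0:],s[9:]  3  'bab'
  14  s[9:],s[12:]  1  'b'
  15  s[12:],s[8:]  3  'bba'
  16  s[8:],s[11:]  2  'bb'
  17  s[11:],s[7:]  4  'bbba'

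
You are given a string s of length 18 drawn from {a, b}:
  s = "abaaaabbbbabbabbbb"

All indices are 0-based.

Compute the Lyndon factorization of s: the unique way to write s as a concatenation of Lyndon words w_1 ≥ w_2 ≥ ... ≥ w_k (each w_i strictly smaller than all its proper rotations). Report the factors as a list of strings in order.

["ab", "aaaabbbbabbabbbb"]

emit factor 1: 'ab' (i=0, period=2)
emit factor 2: 'aaaabbbbabbabbbb' (i=2, period=16)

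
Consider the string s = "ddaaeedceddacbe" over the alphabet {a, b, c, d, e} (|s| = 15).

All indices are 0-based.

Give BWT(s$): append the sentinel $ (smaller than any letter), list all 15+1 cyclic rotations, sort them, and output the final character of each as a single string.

eddacaddde$ebeca

rank  rotation          last
    0  $ddaaeedceddacbe  e
    1  aaeedceddacbe$dd  d
    2  acbe$ddaaeedcedd  d
    3  aeedceddacbe$dda  a
    4  be$ddaaeedceddac  c
    5  cbe$ddaaeedcedda  a
    6  ceddacbe$ddaaeed  d
    7  daaeedceddacbe$d  d
    8  dacbe$ddaaeedced  d
    9  dceddacbe$ddaaee  e
   10  ddaaeedceddacbe$  $
   11  ddacbe$ddaaeedce  e
   12  e$ddaaeedceddacb  b
   13  edceddacbe$ddaae  e
   14  eddacbe$ddaaeedc  c
   15  eedceddacbe$ddaa  a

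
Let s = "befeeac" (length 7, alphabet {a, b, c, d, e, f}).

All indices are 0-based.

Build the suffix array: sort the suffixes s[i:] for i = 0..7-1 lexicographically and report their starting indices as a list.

[5, 0, 6, 4, 3, 1, 2]

sorted suffixes:
  #0 SA[0]=5  'ac'
  #1 SA[1]=0  'befeeac'
  #2 SA[2]=6  'c'
  #3 SA[3]=4  'eac'
  #4 SA[4]=3  'eeac'
  #5 SA[5]=1  'efeeac'
  #6 SA[6]=2  'feeac'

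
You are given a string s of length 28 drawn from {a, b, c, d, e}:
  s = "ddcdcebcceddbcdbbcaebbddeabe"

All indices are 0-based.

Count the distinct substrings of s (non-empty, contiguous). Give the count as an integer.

373

rank→(start, suffix):
  0 → (25, 'abe')
  1 → (18, 'aebbddeabe')
  2 → (15, 'bbcaebbddeabe')
  3 → (20, 'bbddeabe')
  4 → (16, 'bcaebbddeabe')
  5 → (6, 'bcceddbcdbbcaebbddeabe')
  6 → (12, 'bcdbbcaebbddeabe')
  7 → (21, 'bddeabe')
  8 → (26, 'be')
  9 → (17, 'caebbddeabe')
  10 → (7, 'cceddbcdbbcaebbddeabe')
  11 → (13, 'cdbbcaebbddeabe')
  12 → (2, 'cdcebcceddbcdbbcaebbddeabe')
  13 → (4, 'cebcceddbcdbbcaebbddeabe')
  14 → (8, 'ceddbcdbbcaebbddeabe')
  15 → (14, 'dbbcaebbddeabe')
  16 → (11, 'dbcdbbcaebbddeabe')
  17 → (1, 'dcdcebcceddbcdbbcaebbddeabe')
  18 → (3, 'dcebcceddbcdbbcaebbddeabe')
  19 → (10, 'ddbcdbbcaebbddeabe')
  20 → (0, 'ddcdcebcceddbcdbbcaebbddeabe')
  21 → (22, 'ddeabe')
  22 → (23, 'deabe')
  23 → (27, 'e')
  24 → (24, 'eabe')
  25 → (19, 'ebbddeabe')
  26 → (5, 'ebcceddbcdbbcaebbddeabe')
  27 → (9, 'eddbcdbbcaebbddeabe')

SA = [25, 18, 15, 20, 16, 6, 12, 21, 26, 17, 7, 13, 2, 4, 8, 14, 11, 1, 3, 10, 0, 22, 23, 27, 24, 19, 5, 9]
rank  pair      lcp
   1  s[25:],s[18:]  1  'a'
   2  s[18:],s[15:]  0  ''
   3  s[15:],s[20:]  2  'bb'
   4  s[20:],s[16:]  1  'b'
   5  s[16:],s[6:]  2  'bc'
   6  s[6:],s[12:]  2  'bc'
   7  s[12:],s[21:]  1  'b'
   8  s[21:],s[26:]  1  'b'
   9  s[26:],s[17:]  0  ''
  10  s[17:],s[7:]  1  'c'
  11  s[7:],s[13:]  1  'c'
  12  s[13:],s[2:]  2  'cd'
  13  s[2:],s[4:]  1  'c'
  14  s[4:],s[8:]  2  'ce'
  15  s[8:],s[14:]  0  ''
  16  s[14:],s[11:]  2  'db'
  17  s[11:],s[1:]  1  'd'
  18  s[1:],s[3:]  2  'dc'
  19  s[3:],s[10:]  1  'd'
  20  s[10:],s[0:]  2  'dd'
  21  s[0:],s[22:]  2  'dd'
  22  s[22:],s[23:]  1  'd'
  23  s[23:],s[27:]  0  ''
  24  s[27:],s[24:]  1  'e'
  25  s[24:],s[19:]  1  'e'
  26  s[19:],s[5:]  2  'eb'
  27  s[5:],s[9:]  1  'e'

n(n+1)/2 = 28·29/2 = 406
Σ LCP = 0 + 1 + 0 + 2 + 1 + 2 + 2 + 1 + 1 + 0 + 1 + 1 + 2 + 1 + 2 + 0 + 2 + 1 + 2 + 1 + 2 + 2 + 1 + 0 + 1 + 1 + 2 + 1 = 33
distinct = 406 − 33 = 373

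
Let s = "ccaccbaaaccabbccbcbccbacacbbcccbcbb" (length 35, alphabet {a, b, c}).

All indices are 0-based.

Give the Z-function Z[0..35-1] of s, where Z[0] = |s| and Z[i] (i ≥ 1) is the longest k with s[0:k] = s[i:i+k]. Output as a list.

[35, 1, 0, 2, 1, 0, 0, 0, 0, 3, 1, 0, 0, 0, 2, 1, 0, 1, 0, 2, 1, 0, 0, 1, 0, 1, 0, 0, 2, 2, 1, 0, 1, 0, 0]

Z[0]=35
i=1: fresh scan; Z[1]=1 extend→box=[1,2)
i=2: fresh scan; Z[2]=0
i=3: fresh scan; Z[3]=2 extend→box=[3,5)
i=4: min(r-i=1, Z[1]=1)=1; Z[4]=1
i=5: fresh scan; Z[5]=0
i=6: fresh scan; Z[6]=0
i=7: fresh scan; Z[7]=0
i=8: fresh scan; Z[8]=0
i=9: fresh scan; Z[9]=3 extend→box=[9,12)
i=10: min(r-i=2, Z[1]=1)=1; Z[10]=1
i=11: min(r-i=1, Z[2]=0)=0; Z[11]=0
i=12: fresh scan; Z[12]=0
i=13: fresh scan; Z[13]=0
i=14: fresh scan; Z[14]=2 extend→box=[14,16)
i=15: min(r-i=1, Z[1]=1)=1; Z[15]=1
i=16: fresh scan; Z[16]=0
i=17: fresh scan; Z[17]=1 extend→box=[17,18)
i=18: fresh scan; Z[18]=0
i=19: fresh scan; Z[19]=2 extend→box=[19,21)
i=20: min(r-i=1, Z[1]=1)=1; Z[20]=1
i=21: fresh scan; Z[21]=0
i=22: fresh scan; Z[22]=0
i=23: fresh scan; Z[23]=1 extend→box=[23,24)
i=24: fresh scan; Z[24]=0
i=25: fresh scan; Z[25]=1 extend→box=[25,26)
i=26: fresh scan; Z[26]=0
i=27: fresh scan; Z[27]=0
i=28: fresh scan; Z[28]=2 extend→box=[28,30)
i=29: min(r-i=1, Z[1]=1)=1; Z[29]=2 extend→box=[29,31)
i=30: min(r-i=1, Z[1]=1)=1; Z[30]=1
i=31: fresh scan; Z[31]=0
i=32: fresh scan; Z[32]=1 extend→box=[32,33)
i=33: fresh scan; Z[33]=0
i=34: fresh scan; Z[34]=0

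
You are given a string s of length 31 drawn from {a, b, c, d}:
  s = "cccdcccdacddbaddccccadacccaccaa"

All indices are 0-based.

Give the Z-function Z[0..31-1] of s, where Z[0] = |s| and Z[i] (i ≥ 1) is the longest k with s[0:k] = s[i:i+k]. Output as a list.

Z[0]=31
i=1: fresh scan; Z[1]=2 grow→box=[1,3)
i=2: min(r-i=1, Z[1]=2)=1; Z[2]=1
i=3: fresh scan; Z[3]=0
i=4: fresh scan; Z[4]=4 grow→box=[4,8)
i=5: min(r-i=3, Z[1]=2)=2; Z[5]=2
i=6: min(r-i=2, Z[2]=1)=1; Z[6]=1
i=7: min(r-i=1, Z[3]=0)=0; Z[7]=0
i=8: fresh scan; Z[8]=0
i=9: fresh scan; Z[9]=1 grow→box=[9,10)
i=10: fresh scan; Z[10]=0
i=11: fresh scan; Z[11]=0
i=12: fresh scan; Z[12]=0
i=13: fresh scan; Z[13]=0
i=14: fresh scan; Z[14]=0
i=15: fresh scan; Z[15]=0
i=16: fresh scan; Z[16]=3 grow→box=[16,19)
i=17: min(r-i=2, Z[1]=2)=2; Z[17]=3 grow→box=[17,20)
i=18: min(r-i=2, Z[1]=2)=2; Z[18]=2
i=19: min(r-i=1, Z[2]=1)=1; Z[19]=1
i=20: fresh scan; Z[20]=0
i=21: fresh scan; Z[21]=0
i=22: fresh scan; Z[22]=0
i=23: fresh scan; Z[23]=3 grow→box=[23,26)
i=24: min(r-i=2, Z[1]=2)=2; Z[24]=2
i=25: min(r-i=1, Z[2]=1)=1; Z[25]=1
i=26: fresh scan; Z[26]=0
i=27: fresh scan; Z[27]=2 grow→box=[27,29)
i=28: min(r-i=1, Z[1]=2)=1; Z[28]=1
i=29: fresh scan; Z[29]=0
i=30: fresh scan; Z[30]=0

[31, 2, 1, 0, 4, 2, 1, 0, 0, 1, 0, 0, 0, 0, 0, 0, 3, 3, 2, 1, 0, 0, 0, 3, 2, 1, 0, 2, 1, 0, 0]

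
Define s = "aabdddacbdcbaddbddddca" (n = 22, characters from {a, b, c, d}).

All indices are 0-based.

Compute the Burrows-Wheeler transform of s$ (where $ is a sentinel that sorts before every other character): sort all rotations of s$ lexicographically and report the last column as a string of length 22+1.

ac$adbccadddadddbdadbdb

rank  rotation                 last
    0  $aabdddacbdcbaddbddddca  a
    1  a$aabdddacbdcbaddbddddc  c
    2  aabdddacbdcbaddbddddca$  $
    3  abdddacbdcbaddbddddca$a  a
    4  acbdcbaddbddddca$aabddd  d
    5  addbddddca$aabdddacbdcb  b
    6  baddbddddca$aabdddacbdc  c
    7  bdcbaddbddddca$aabdddac  c
    8  bdddacbdcbaddbddddca$aa  a
    9  bddddca$aabdddacbdcbadd  d
   10  ca$aabdddacbdcbaddbdddd  d
   11  cbaddbddddca$aabdddacbd  d
   12  cbdcbaddbddddca$aabddda  a
   13  dacbdcbaddbddddca$aabdd  d
   14  dbddddca$aabdddacbdcbad  d
   15  dca$aabdddacbdcbaddbddd  d
   16  dcbaddbddddca$aabdddacb  b
   17  ddacbdcbaddbddddca$aabd  d
   18  ddbddddca$aabdddacbdcba  a
   19  ddca$aabdddacbdcbaddbdd  d
   20  dddacbdcbaddbddddca$aab  b
   21  dddca$aabdddacbdcbaddbd  d
   22  ddddca$aabdddacbdcbaddb  b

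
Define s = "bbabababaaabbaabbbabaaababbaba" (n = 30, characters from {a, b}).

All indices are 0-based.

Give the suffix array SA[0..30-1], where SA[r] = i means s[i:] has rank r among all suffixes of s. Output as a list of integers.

[29, 20, 8, 21, 9, 13, 27, 18, 6, 4, 2, 22, 10, 24, 14, 28, 19, 7, 12, 26, 17, 5, 3, 1, 23, 11, 25, 16, 0, 15]

rank | idx | suffix
   0 |  29 | a
   1 |  20 | aaababbaba
   2 |   8 | aaabbaabbbabaaababbaba
   3 |  21 | aababbaba
   4 |   9 | aabbaabbbabaaababbaba
   5 |  13 | aabbbabaaababbaba
   6 |  27 | aba
   7 |  18 | abaaababbaba
   8 |   6 | abaaabbaabbbabaaababbaba
   9 |   4 | ababaaabbaabbbabaaababbaba
  10 |   2 | abababaaabbaabbbabaaababbaba
  11 |  22 | ababbaba
  12 |  10 | abbaabbbabaaababbaba
  13 |  24 | abbaba
  14 |  14 | abbbabaaababbaba
  15 |  28 | ba
  16 |  19 | baaababbaba
  17 |   7 | baaabbaabbbabaaababbaba
  18 |  12 | baabbbabaaababbaba
  19 |  26 | baba
  20 |  17 | babaaababbaba
  21 |   5 | babaaabbaabbbabaaababbaba
  22 |   3 | bababaaabbaabbbabaaababbaba
  23 |   1 | babababaaabbaabbbabaaababbaba
  24 |  23 | babbaba
  25 |  11 | bbaabbbabaaababbaba
  26 |  25 | bbaba
  27 |  16 | bbabaaababbaba
  28 |   0 | bbabababaaabbaabbbabaaababbaba
  29 |  15 | bbbabaaababbaba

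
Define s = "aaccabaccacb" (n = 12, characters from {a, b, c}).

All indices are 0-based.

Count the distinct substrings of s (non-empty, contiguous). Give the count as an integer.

62

rank | idx | suffix
   0 |   0 | aaccabaccacb
   1 |   4 | abaccacb
   2 |   9 | acb
   3 |   1 | accabaccacb
   4 |   6 | accacb
   5 |  11 | b
   6 |   5 | baccacb
   7 |   3 | cabaccacb
   8 |   8 | cacb
   9 |  10 | cb
  10 |   2 | ccabaccacb
  11 |   7 | ccacb

SA = [0, 4, 9, 1, 6, 11, 5, 3, 8, 10, 2, 7]
[i] adj suffixes → lcp
  [1] 0/4 → 1 ('a')
  [2] 4/9 → 1 ('a')
  [3] 9/1 → 2 ('ac')
  [4] 1/6 → 4 ('acca')
  [5] 6/11 → 0 ('')
  [6] 11/5 → 1 ('b')
  [7] 5/3 → 0 ('')
  [8] 3/8 → 2 ('ca')
  [9] 8/10 → 1 ('c')
  [10] 10/2 → 1 ('c')
  [11] 2/7 → 3 ('cca')

n(n+1)/2 = 12·13/2 = 78
Σ LCP = 0 + 1 + 1 + 2 + 4 + 0 + 1 + 0 + 2 + 1 + 1 + 3 = 16
distinct = 78 − 16 = 62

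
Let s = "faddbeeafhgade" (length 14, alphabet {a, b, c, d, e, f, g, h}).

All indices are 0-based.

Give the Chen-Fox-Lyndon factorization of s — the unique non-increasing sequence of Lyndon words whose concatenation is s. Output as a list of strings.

emit factor 1: 'f' (i=0, period=1)
emit factor 2: 'addbeeafhgade' (i=1, period=13)

["f", "addbeeafhgade"]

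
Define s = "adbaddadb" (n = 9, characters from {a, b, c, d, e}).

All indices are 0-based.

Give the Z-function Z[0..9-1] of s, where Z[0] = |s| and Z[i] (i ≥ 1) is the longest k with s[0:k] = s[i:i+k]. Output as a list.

Z[0]=9
i=1: outside box; Z[1]=0
i=2: outside box; Z[2]=0
i=3: outside box; Z[3]=2 extend→box=[3,5)
i=4: min(r-i=1, Z[1]=0)=0; Z[4]=0
i=5: outside box; Z[5]=0
i=6: outside box; Z[6]=3 extend→box=[6,9)
i=7: min(r-i=2, Z[1]=0)=0; Z[7]=0
i=8: min(r-i=1, Z[2]=0)=0; Z[8]=0

[9, 0, 0, 2, 0, 0, 3, 0, 0]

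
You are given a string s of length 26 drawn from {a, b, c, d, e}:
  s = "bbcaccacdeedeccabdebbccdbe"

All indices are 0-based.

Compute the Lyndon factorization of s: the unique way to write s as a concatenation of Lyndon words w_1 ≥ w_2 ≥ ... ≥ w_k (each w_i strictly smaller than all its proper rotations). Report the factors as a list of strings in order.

["bbc", "accacdeedecc", "abdebbccdbe"]

emit factor 1: 'bbc' (i=0, period=3)
emit factor 2: 'accacdeedecc' (i=3, period=12)
emit factor 3: 'abdebbccdbe' (i=15, period=11)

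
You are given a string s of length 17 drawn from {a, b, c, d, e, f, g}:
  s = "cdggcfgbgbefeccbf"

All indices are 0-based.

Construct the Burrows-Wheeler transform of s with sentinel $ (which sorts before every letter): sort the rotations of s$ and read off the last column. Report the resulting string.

rank  rotation            last
    0  $cdggcfgbgbefeccbf  f
    1  befeccbf$cdggcfgbg  g
    2  bf$cdggcfgbgbefecc  c
    3  bgbefeccbf$cdggcfg  g
    4  cbf$cdggcfgbgbefec  c
    5  ccbf$cdggcfgbgbefe  e
    6  cdggcfgbgbefeccbf$  $
    7  cfgbgbefeccbf$cdgg  g
    8  dggcfgbgbefeccbf$c  c
    9  eccbf$cdggcfgbgbef  f
   10  efeccbf$cdggcfgbgb  b
   11  f$cdggcfgbgbefeccb  b
   12  feccbf$cdggcfgbgbe  e
   13  fgbgbefeccbf$cdggc  c
   14  gbefeccbf$cdggcfgb  b
   15  gbgbefeccbf$cdggcf  f
   16  gcfgbgbefeccbf$cdg  g
   17  ggcfgbgbefeccbf$cd  d

fgcgce$gcfbbecbfgd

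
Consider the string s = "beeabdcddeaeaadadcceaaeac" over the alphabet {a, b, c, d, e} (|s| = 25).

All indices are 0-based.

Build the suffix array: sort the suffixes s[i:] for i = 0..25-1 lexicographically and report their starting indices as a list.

sorted suffixes:
  #0 SA[0]=12  'aadadcceaaeac'
  #1 SA[1]=20  'aaeac'
  #2 SA[2]=3  'abdcddeaeaadadcceaaeac'
  #3 SA[3]=23  'ac'
  #4 SA[4]=13  'adadcceaaeac'
  #5 SA[5]=15  'adcceaaeac'
  #6 SA[6]=10  'aeaadadcceaaeac'
  #7 SA[7]=21  'aeac'
  #8 SA[8]=4  'bdcddeaeaadadcceaaeac'
  #9 SA[9]=0  'beeabdcddeaeaadadcceaaeac'
  #10 SA[10]=24  'c'
  #11 SA[11]=17  'cceaaeac'
  #12 SA[12]=6  'cddeaeaadadcceaaeac'
  #13 SA[13]=18  'ceaaeac'
  #14 SA[14]=14  'dadcceaaeac'
  #15 SA[15]=16  'dcceaaeac'
  #16 SA[16]=5  'dcddeaeaadadcceaaeac'
  #17 SA[17]=7  'ddeaeaadadcceaaeac'
  #18 SA[18]=8  'deaeaadadcceaaeac'
  #19 SA[19]=11  'eaadadcceaaeac'
  #20 SA[20]=19  'eaaeac'
  #21 SA[21]=2  'eabdcddeaeaadadcceaaeac'
  #22 SA[22]=22  'eac'
  #23 SA[23]=9  'eaeaadadcceaaeac'
  #24 SA[24]=1  'eeabdcddeaeaadadcceaaeac'

[12, 20, 3, 23, 13, 15, 10, 21, 4, 0, 24, 17, 6, 18, 14, 16, 5, 7, 8, 11, 19, 2, 22, 9, 1]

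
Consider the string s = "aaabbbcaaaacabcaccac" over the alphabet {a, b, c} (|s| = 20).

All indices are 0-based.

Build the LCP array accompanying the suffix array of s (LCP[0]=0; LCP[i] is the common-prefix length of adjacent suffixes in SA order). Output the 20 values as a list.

rank→(start, suffix):
  0 → (7, 'aaaacabcaccac')
  1 → (0, 'aaabbbcaaaacabcaccac')
  2 → (8, 'aaacabcaccac')
  3 → (1, 'aabbbcaaaacabcaccac')
  4 → (9, 'aacabcaccac')
  5 → (2, 'abbbcaaaacabcaccac')
  6 → (12, 'abcaccac')
  7 → (18, 'ac')
  8 → (10, 'acabcaccac')
  9 → (15, 'accac')
  10 → (3, 'bbbcaaaacabcaccac')
  11 → (4, 'bbcaaaacabcaccac')
  12 → (5, 'bcaaaacabcaccac')
  13 → (13, 'bcaccac')
  14 → (19, 'c')
  15 → (6, 'caaaacabcaccac')
  16 → (11, 'cabcaccac')
  17 → (17, 'cac')
  18 → (14, 'caccac')
  19 → (16, 'ccac')

SA = [7, 0, 8, 1, 9, 2, 12, 18, 10, 15, 3, 4, 5, 13, 19, 6, 11, 17, 14, 16]
i: (SA[i-1],SA[i]) lcp shared
  1: (7,0) 3 'aaa'
  2: (0,8) 3 'aaa'
  3: (8,1) 2 'aa'
  4: (1,9) 2 'aa'
  5: (9,2) 1 'a'
  6: (2,12) 2 'ab'
  7: (12,18) 1 'a'
  8: (18,10) 2 'ac'
  9: (10,15) 2 'ac'
  10: (15,3) 0 ''
  11: (3,4) 2 'bb'
  12: (4,5) 1 'b'
  13: (5,13) 3 'bca'
  14: (13,19) 0 ''
  15: (19,6) 1 'c'
  16: (6,11) 2 'ca'
  17: (11,17) 2 'ca'
  18: (17,14) 3 'cac'
  19: (14,16) 1 'c'

[0, 3, 3, 2, 2, 1, 2, 1, 2, 2, 0, 2, 1, 3, 0, 1, 2, 2, 3, 1]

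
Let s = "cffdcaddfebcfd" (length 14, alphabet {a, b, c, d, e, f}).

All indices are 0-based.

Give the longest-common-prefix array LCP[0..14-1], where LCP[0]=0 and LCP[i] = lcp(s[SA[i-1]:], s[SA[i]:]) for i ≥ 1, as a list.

rank | idx | suffix
   0 |   5 | addfebcfd
   1 |  10 | bcfd
   2 |   4 | caddfebcfd
   3 |  11 | cfd
   4 |   0 | cffdcaddfebcfd
   5 |  13 | d
   6 |   3 | dcaddfebcfd
   7 |   6 | ddfebcfd
   8 |   7 | dfebcfd
   9 |   9 | ebcfd
  10 |  12 | fd
  11 |   2 | fdcaddfebcfd
  12 |   8 | febcfd
  13 |   1 | ffdcaddfebcfd

SA = [5, 10, 4, 11, 0, 13, 3, 6, 7, 9, 12, 2, 8, 1]
i: (SA[i-1],SA[i]) lcp shared
  1: (5,10) 0 ''
  2: (10,4) 0 ''
  3: (4,11) 1 'c'
  4: (11,0) 2 'cf'
  5: (0,13) 0 ''
  6: (13,3) 1 'd'
  7: (3,6) 1 'd'
  8: (6,7) 1 'd'
  9: (7,9) 0 ''
  10: (9,12) 0 ''
  11: (12,2) 2 'fd'
  12: (2,8) 1 'f'
  13: (8,1) 1 'f'

[0, 0, 0, 1, 2, 0, 1, 1, 1, 0, 0, 2, 1, 1]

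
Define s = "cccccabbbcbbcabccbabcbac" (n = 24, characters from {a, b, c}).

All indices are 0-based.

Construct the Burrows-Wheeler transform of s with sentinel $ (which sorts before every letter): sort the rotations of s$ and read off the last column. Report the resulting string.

ccbcbccacbbabaacbcbbcbcc$

rank  rotation                   last
    0  $cccccabbbcbbcabccbabcbac  c
    1  abbbcbbcabccbabcbac$ccccc  c
    2  abcbac$cccccabbbcbbcabccb  b
    3  abccbabcbac$cccccabbbcbbc  c
    4  ac$cccccabbbcbbcabccbabcb  b
    5  babcbac$cccccabbbcbbcabcc  c
    6  bac$cccccabbbcbbcabccbabc  c
    7  bbbcbbcabccbabcbac$ccccca  a
    8  bbcabccbabcbac$cccccabbbc  c
    9  bbcbbcabccbabcbac$cccccab  b
   10  bcabccbabcbac$cccccabbbcb  b
   11  bcbac$cccccabbbcbbcabccba  a
   12  bcbbcabccbabcbac$cccccabb  b
   13  bccbabcbac$cccccabbbcbbca  a
   14  c$cccccabbbcbbcabccbabcba  a
   15  cabbbcbbcabccbabcbac$cccc  c
   16  cabccbabcbac$cccccabbbcbb  b
   17  cbabcbac$cccccabbbcbbcabc  c
   18  cbac$cccccabbbcbbcabccbab  b
   19  cbbcabccbabcbac$cccccabbb  b
   20  ccabbbcbbcabccbabcbac$ccc  c
   21  ccbabcbac$cccccabbbcbbcab  b
   22  cccabbbcbbcabccbabcbac$cc  c
   23  ccccabbbcbbcabccbabcbac$c  c
   24  cccccabbbcbbcabccbabcbac$  $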